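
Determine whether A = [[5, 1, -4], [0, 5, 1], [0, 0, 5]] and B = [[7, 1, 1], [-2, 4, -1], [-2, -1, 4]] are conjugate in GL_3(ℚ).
Both have characteristic polynomial (x - 5)^3, but the minimal polynomial of A is (x - 5)^3 while the minimal polynomial of B is (x - 5)^2. The minimal polynomial is a similarity invariant, so A and B are not similar.

No.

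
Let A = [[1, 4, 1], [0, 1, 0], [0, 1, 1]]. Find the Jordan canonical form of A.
The characteristic polynomial is det(xI - A) = (x - 1)^3, so the eigenvalues are 1 (algebraic multiplicity 3).

For λ = 1: rank(A - I) = 2, rank((A - I)^2) = 1, rank((A - I)^3) = 0. The eigenspace has dimension 3 - 2 = 1, so there is 1 Jordan block; the rank sequence gives block sizes [3].

Assembling the blocks gives the Jordan form J above.

J = [[1, 1, 0], [0, 1, 1], [0, 0, 1]]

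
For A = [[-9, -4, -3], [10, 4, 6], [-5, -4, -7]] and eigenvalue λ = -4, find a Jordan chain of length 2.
v_1 = [[-2, 2, 1]]^T, v_2 = [[-1, 2, -1]]^T

We seek v_1 ∈ ker((A + 4I)^2) \ ker(A + 4I), then set v_{i+1} = (A + 4I) v_i.

One such chain is v_1 = [[-2, 2, 1]]^T, v_2 = [[-1, 2, -1]]^T. Check: (A + 4I) v_2 = [[0, 0, 0]]^T = 0.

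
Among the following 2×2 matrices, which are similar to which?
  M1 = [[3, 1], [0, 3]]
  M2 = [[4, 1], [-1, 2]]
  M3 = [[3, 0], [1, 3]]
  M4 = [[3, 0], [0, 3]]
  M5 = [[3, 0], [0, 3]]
Characteristic polynomials: χ_{M1} = (x - 3)^2, χ_{M2} = (x - 3)^2, χ_{M3} = (x - 3)^2, χ_{M4} = (x - 3)^2, χ_{M5} = (x - 3)^2.

{M1, M2, M3}: invariant factors (x - 3)^2.

{M4, M5}: invariant factors x - 3, x - 3.

Matrices are similar if and only if their invariant-factor lists agree; the partition into similarity classes is {M1, M2, M3}, {M4, M5}.

2 classes: {M1, M2, M3}, {M4, M5}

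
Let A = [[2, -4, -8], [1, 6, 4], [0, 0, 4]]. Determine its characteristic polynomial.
xI - A = [[x - 2, 4, 8], [-1, x - 6, -4], [0, 0, x - 4]].

Expanding det(xI - A) along the first row:
det(xI - A) = + (x - 2)·det([[x - 6, -4], [0, x - 4]]) - (4)·det([[-1, -4], [0, x - 4]]) + (8)·det([[-1, x - 6], [0, 0]]).

Evaluating gives χ_A(x) = x^3 - 12x^2 + 48x - 64 = (x - 4)^3.

χ_A(x) = (x - 4)^3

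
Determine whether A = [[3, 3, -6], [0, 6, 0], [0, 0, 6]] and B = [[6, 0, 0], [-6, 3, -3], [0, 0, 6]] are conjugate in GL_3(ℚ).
Yes.

Two matrices over a field are similar if and only if they have the same invariant factors.

Both A and B have characteristic polynomial (x - 6)^2(x - 3) and minimal polynomial (x - 6)(x - 3). Computing further, both have invariant factors x - 6, (x - 6)(x - 3). Hence A and B are similar.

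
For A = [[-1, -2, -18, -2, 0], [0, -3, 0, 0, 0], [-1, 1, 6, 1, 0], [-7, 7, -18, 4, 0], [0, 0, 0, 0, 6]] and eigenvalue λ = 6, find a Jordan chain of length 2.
We seek v_1 ∈ ker((A - 6I)^2) \ ker(A - 6I), then set v_{i+1} = (A - 6I) v_i.

One such chain is v_1 = [[0, 0, 0, 1, 0]]^T, v_2 = [[-2, 0, 1, -2, 0]]^T. Check: (A - 6I) v_2 = [[0, 0, 0, 0, 0]]^T = 0.

v_1 = [[0, 0, 0, 1, 0]]^T, v_2 = [[-2, 0, 1, -2, 0]]^T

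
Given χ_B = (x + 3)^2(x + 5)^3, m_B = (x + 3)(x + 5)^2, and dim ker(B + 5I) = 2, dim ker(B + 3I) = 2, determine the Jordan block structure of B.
Jordan blocks: (-5, 2), (-5, 1), (-3, 1), (-3, 1)

λ = -5: algebraic multiplicity 3 (exponent in χ_B), largest block size 2 (exponent in m_B), 2 blocks (geometric multiplicity). These force block sizes [2, 1].
λ = -3: algebraic multiplicity 2 (exponent in χ_B), largest block size 1 (exponent in m_B), 2 blocks (geometric multiplicity). These force block sizes [1, 1].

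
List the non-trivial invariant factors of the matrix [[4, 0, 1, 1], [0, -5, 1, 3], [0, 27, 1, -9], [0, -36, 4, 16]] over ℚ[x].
The Jordan structure of A has elementary divisors (x - 4)^3, (x - 4). Arranging the block sizes at each eigenvalue in decreasing order and taking row products gives the invariant factors.

Invariant factors (smallest first, each dividing the next): x - 4, (x - 4)^3.

Check: the last factor (x - 4)^3 is the minimal polynomial, and the product (x - 4)^4 is the characteristic polynomial.

x - 4, (x - 4)^3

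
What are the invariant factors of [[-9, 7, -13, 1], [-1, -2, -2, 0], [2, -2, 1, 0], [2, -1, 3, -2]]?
The Jordan structure of A has elementary divisors (x + 3)^3, (x + 3). Arranging the block sizes at each eigenvalue in decreasing order and taking row products gives the invariant factors.

Invariant factors (smallest first, each dividing the next): x + 3, (x + 3)^3.

Check: the last factor (x + 3)^3 is the minimal polynomial, and the product (x + 3)^4 is the characteristic polynomial.

x + 3, (x + 3)^3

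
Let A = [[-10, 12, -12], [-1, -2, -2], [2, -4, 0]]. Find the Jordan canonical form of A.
J = [[-4, 1, 0], [0, -4, 0], [0, 0, -4]]

The characteristic polynomial is det(xI - A) = (x + 4)^3, so the eigenvalues are -4 (algebraic multiplicity 3).

For λ = -4: rank(A + 4I) = 1, rank((A + 4I)^2) = 0. The eigenspace has dimension 3 - 1 = 2, so there are 2 Jordan blocks; the rank sequence gives block sizes [2, 1].

Assembling the blocks gives the Jordan form J above.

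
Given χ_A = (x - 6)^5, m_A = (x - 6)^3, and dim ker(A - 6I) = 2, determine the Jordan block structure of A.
λ = 6: algebraic multiplicity 5 (exponent in χ_A), largest block size 3 (exponent in m_A), 2 blocks (geometric multiplicity). These force block sizes [3, 2].

Jordan blocks: (6, 3), (6, 2)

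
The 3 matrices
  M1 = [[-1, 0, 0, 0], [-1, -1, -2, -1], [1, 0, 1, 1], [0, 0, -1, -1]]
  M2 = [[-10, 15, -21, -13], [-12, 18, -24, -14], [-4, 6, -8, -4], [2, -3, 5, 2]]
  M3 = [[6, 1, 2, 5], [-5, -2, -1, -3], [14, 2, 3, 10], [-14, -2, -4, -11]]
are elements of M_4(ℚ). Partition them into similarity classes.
Characteristic polynomials: χ_{M1} = x^2(x + 1)^2, χ_{M2} = x^3(x - 2), χ_{M3} = (x + 1)^4.

{M1}: invariant factors x + 1, x^2(x + 1).

{M2}: invariant factors x^3(x - 2).

{M3}: invariant factors x + 1, (x + 1)^3.

Matrices are similar if and only if their invariant-factor lists agree; the partition into similarity classes is {M1}, {M2}, {M3}.

3 classes: {M1}, {M2}, {M3}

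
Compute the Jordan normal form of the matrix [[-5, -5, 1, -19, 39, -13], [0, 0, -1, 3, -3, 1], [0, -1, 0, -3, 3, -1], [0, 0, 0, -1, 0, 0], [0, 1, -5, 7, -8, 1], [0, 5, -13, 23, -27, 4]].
J = [[-5, 0, 0, 0, 0, 0], [0, -5, 0, 0, 0, 0], [0, 0, -1, 0, 0, 0], [0, 0, 0, -1, 0, 0], [0, 0, 0, 0, 1, 1], [0, 0, 0, 0, 0, 1]]

The characteristic polynomial is det(xI - A) = (x - 1)^2(x + 1)^2(x + 5)^2, so the eigenvalues are -5 (algebraic multiplicity 2), -1 (algebraic multiplicity 2), 1 (algebraic multiplicity 2).

For λ = -5: rank(A + 5I) = 4. The eigenspace has dimension 6 - 4 = 2, so there are 2 Jordan blocks; the rank sequence gives block sizes [1, 1].

For λ = -1: rank(A + I) = 4. The eigenspace has dimension 6 - 4 = 2, so there are 2 Jordan blocks; the rank sequence gives block sizes [1, 1].

For λ = 1: rank(A - I) = 5, rank((A - I)^2) = 4. The eigenspace has dimension 6 - 5 = 1, so there is 1 Jordan block; the rank sequence gives block sizes [2].

Assembling the blocks gives the Jordan form J above.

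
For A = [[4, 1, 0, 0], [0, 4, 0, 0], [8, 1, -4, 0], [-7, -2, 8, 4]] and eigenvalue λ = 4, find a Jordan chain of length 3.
v_1 = [[1, 1, 1, -1]]^T, v_2 = [[1, 0, 1, -1]]^T, v_3 = [[0, 0, 0, 1]]^T

We seek v_1 ∈ ker((A - 4I)^3) \ ker((A - 4I)^2), then set v_{i+1} = (A - 4I) v_i.

One such chain is v_1 = [[1, 1, 1, -1]]^T, v_2 = [[1, 0, 1, -1]]^T, v_3 = [[0, 0, 0, 1]]^T. Check: (A - 4I) v_3 = [[0, 0, 0, 0]]^T = 0.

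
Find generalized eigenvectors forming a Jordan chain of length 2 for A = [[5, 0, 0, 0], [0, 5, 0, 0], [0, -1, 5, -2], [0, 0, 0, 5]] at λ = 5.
We seek v_1 ∈ ker((A - 5I)^2) \ ker(A - 5I), then set v_{i+1} = (A - 5I) v_i.

One such chain is v_1 = [[-1, 3, 2, -1]]^T, v_2 = [[0, 0, -1, 0]]^T. Check: (A - 5I) v_2 = [[0, 0, 0, 0]]^T = 0.

v_1 = [[-1, 3, 2, -1]]^T, v_2 = [[0, 0, -1, 0]]^T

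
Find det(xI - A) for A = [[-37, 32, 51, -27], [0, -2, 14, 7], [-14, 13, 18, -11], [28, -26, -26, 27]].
χ_A(x) = (x - 5)^2(x + 2)^2

xI - A = [[x + 37, -32, -51, 27], [0, x + 2, -14, -7], [14, -13, x - 18, 11], [-28, 26, 26, x - 27]].

Expanding det(xI - A) along the first row:
det(xI - A) = + (x + 37)·det([[x + 2, -14, -7], [-13, x - 18, 11], [26, 26, x - 27]]) - (-32)·det([[0, -14, -7], [14, x - 18, 11], [-28, 26, x - 27]]) + (-51)·det([[0, x + 2, -7], [14, -13, 11], [-28, 26, x - 27]]) - (27)·det([[0, x + 2, -14], [14, -13, x - 18], [-28, 26, 26]]).

Evaluating gives χ_A(x) = x^4 - 6x^3 - 11x^2 + 60x + 100 = (x - 5)^2(x + 2)^2.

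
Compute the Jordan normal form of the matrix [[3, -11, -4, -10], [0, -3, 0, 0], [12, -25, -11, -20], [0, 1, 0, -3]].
J = [[-5, 0, 0, 0], [0, -3, 1, 0], [0, 0, -3, 0], [0, 0, 0, -3]]

The characteristic polynomial is det(xI - A) = (x + 3)^3(x + 5), so the eigenvalues are -5 (algebraic multiplicity 1), -3 (algebraic multiplicity 3).

For λ = -5: algebraic multiplicity 1 gives one 1×1 block.

For λ = -3: rank(A + 3I) = 2, rank((A + 3I)^2) = 1. The eigenspace has dimension 4 - 2 = 2, so there are 2 Jordan blocks; the rank sequence gives block sizes [2, 1].

Assembling the blocks gives the Jordan form J above.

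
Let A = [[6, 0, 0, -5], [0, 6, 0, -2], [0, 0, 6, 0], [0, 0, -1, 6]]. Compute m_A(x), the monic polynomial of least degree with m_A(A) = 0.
The characteristic polynomial factors as (x - 6)^4. The minimal polynomial is ∏(x - λ)^{k_λ} where k_λ is the size of the largest Jordan block at λ.

For λ = 6: rank(A - 6I) = 2, and the largest Jordan block has size 3 (the smallest k with rank((A - 6I)^k) = rank((A - 6I)^(k+1))).

So m_A(x) = (x - 6)^3.

m_A(x) = (x - 6)^3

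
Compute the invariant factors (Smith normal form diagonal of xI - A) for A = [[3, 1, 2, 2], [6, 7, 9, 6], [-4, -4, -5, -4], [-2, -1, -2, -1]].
The Jordan structure of A has elementary divisors (x - 1)^3, (x - 1). Arranging the block sizes at each eigenvalue in decreasing order and taking row products gives the invariant factors.

Invariant factors (smallest first, each dividing the next): x - 1, (x - 1)^3.

Check: the last factor (x - 1)^3 is the minimal polynomial, and the product (x - 1)^4 is the characteristic polynomial.

x - 1, (x - 1)^3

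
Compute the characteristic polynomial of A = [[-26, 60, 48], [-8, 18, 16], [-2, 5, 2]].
χ_A(x) = (x + 2)^3

xI - A = [[x + 26, -60, -48], [8, x - 18, -16], [2, -5, x - 2]].

Expanding det(xI - A) along the first row:
det(xI - A) = + (x + 26)·det([[x - 18, -16], [-5, x - 2]]) - (-60)·det([[8, -16], [2, x - 2]]) + (-48)·det([[8, x - 18], [2, -5]]).

Evaluating gives χ_A(x) = x^3 + 6x^2 + 12x + 8 = (x + 2)^3.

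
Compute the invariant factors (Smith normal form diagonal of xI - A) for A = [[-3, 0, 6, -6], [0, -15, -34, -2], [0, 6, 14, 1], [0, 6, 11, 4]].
x + 3, (x - 3)^2(x + 3)

The Jordan structure of A has elementary divisors (x + 3), (x + 3), (x - 3)^2. Arranging the block sizes at each eigenvalue in decreasing order and taking row products gives the invariant factors.

Invariant factors (smallest first, each dividing the next): x + 3, (x - 3)^2(x + 3).

Check: the last factor (x - 3)^2(x + 3) is the minimal polynomial, and the product (x - 3)^2(x + 3)^2 is the characteristic polynomial.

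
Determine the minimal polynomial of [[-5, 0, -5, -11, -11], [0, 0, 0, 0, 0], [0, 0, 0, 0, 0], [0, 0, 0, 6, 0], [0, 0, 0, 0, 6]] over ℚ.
The characteristic polynomial factors as x^2(x - 6)^2(x + 5). The minimal polynomial is ∏(x - λ)^{k_λ} where k_λ is the size of the largest Jordan block at λ.

For λ = -5: rank(A + 5I) = 4, and the largest Jordan block has size 1 (the smallest k with rank((A + 5I)^k) = rank((A + 5I)^(k+1))).
For λ = 0: rank(A) = 3, and the largest Jordan block has size 1 (the smallest k with rank(A^k) = rank(A^(k+1))).
For λ = 6: rank(A - 6I) = 3, and the largest Jordan block has size 1 (the smallest k with rank((A - 6I)^k) = rank((A - 6I)^(k+1))).

So m_A(x) = x(x - 6)(x + 5).

m_A(x) = x(x - 6)(x + 5)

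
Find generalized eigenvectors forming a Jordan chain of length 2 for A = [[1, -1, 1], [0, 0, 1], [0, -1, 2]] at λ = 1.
We seek v_1 ∈ ker((A - I)^2) \ ker(A - I), then set v_{i+1} = (A - I) v_i.

One such chain is v_1 = [[2, 2, 3]]^T, v_2 = [[1, 1, 1]]^T. Check: (A - I) v_2 = [[0, 0, 0]]^T = 0.

v_1 = [[2, 2, 3]]^T, v_2 = [[1, 1, 1]]^T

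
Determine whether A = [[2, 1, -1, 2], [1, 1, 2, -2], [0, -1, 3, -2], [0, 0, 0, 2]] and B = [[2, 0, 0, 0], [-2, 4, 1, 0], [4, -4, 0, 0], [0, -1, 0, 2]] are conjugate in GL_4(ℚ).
Two matrices over a field are similar if and only if they have the same invariant factors.

Both A and B have characteristic polynomial (x - 2)^4 and minimal polynomial (x - 2)^3. Computing further, both have invariant factors x - 2, (x - 2)^3. Hence A and B are similar.

Yes.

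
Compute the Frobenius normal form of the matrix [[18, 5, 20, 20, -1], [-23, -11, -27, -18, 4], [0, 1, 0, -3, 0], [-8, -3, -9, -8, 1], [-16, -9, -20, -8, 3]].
The invariant factors of A (the non-unit diagonal entries of the Smith normal form of xI - A over ℚ[x]) are x^3(x - 4)(x + 2), each dividing the next. The characteristic polynomial is their product, x^3(x - 4)(x + 2).

The rational canonical form is the block-diagonal matrix of companion matrices C(f_i):
R = [[0, 0, 0, 0, 0], [1, 0, 0, 0, 0], [0, 1, 0, 0, 0], [0, 0, 1, 0, 8], [0, 0, 0, 1, 2]].

R = [[0, 0, 0, 0, 0], [1, 0, 0, 0, 0], [0, 1, 0, 0, 0], [0, 0, 1, 0, 8], [0, 0, 0, 1, 2]]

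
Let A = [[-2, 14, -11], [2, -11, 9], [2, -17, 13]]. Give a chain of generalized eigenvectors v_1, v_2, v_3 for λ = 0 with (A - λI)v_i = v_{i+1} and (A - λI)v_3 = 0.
v_1 = [[-2, 2, 3]]^T, v_2 = [[-1, 1, 1]]^T, v_3 = [[5, -4, -6]]^T

We seek v_1 ∈ ker(A^3) \ ker(A^2), then set v_{i+1} = A v_i.

One such chain is v_1 = [[-2, 2, 3]]^T, v_2 = [[-1, 1, 1]]^T, v_3 = [[5, -4, -6]]^T. Check: A v_3 = [[0, 0, 0]]^T = 0.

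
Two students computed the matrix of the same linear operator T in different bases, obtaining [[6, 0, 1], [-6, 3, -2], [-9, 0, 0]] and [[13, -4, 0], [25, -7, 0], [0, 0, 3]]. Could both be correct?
Yes.

Two matrices over a field are similar if and only if they have the same invariant factors.

Both A and B have characteristic polynomial (x - 3)^3 and minimal polynomial (x - 3)^2. Computing further, both have invariant factors x - 3, (x - 3)^2. Hence A and B are similar.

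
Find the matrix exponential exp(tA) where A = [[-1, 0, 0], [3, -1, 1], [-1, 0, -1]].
A has Jordan form J = [[-1, 1, 0], [0, -1, 1], [0, 0, -1]] with A = PJP^{-1}, so e^{tA} = P e^{tJ} P^{-1}.

For a Jordan block J_k(λ), e^{tJ_k(λ)} = e^{λt} · (I + tN + t^2 N^2/2! + ... + t^{k-1} N^{k-1}/(k-1)!) where N is the nilpotent superdiagonal part.

Assembling the blocks and conjugating back gives the entries of e^{tA} as shown above.

e^{tA} = [[e^{-t}, 0, 0], [t*(6 - t)*e^{-t}/2, e^{-t}, t*e^{-t}], [-t*e^{-t}, 0, e^{-t}]]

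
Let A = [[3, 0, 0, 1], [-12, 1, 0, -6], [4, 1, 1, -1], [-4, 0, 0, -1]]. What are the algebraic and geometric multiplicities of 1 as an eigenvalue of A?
algebraic multiplicity 4, geometric multiplicity 2

The characteristic polynomial is (x - 1)^4, so the factor x - 1 appears with exponent 4: the algebraic multiplicity is 4.

rank(A - I) = 2, so the eigenspace has dimension 4 - 2 = 2: the geometric multiplicity is 2.

Since 2 < 4, A is not diagonalizable.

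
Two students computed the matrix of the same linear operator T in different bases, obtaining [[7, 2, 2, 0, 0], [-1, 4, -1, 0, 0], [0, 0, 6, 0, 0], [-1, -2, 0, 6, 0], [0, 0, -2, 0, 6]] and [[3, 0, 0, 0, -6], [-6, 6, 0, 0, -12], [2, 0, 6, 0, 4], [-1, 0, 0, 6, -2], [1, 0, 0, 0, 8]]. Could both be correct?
No.

Both have characteristic polynomial (x - 6)^4(x - 5), but the minimal polynomial of A is (x - 6)^2(x - 5) while the minimal polynomial of B is (x - 6)(x - 5). The minimal polynomial is a similarity invariant, so A and B are not similar.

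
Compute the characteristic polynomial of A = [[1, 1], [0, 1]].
χ_A(x) = (x - 1)^2

xI - A = [[x - 1, -1], [0, x - 1]].

Expanding det(xI - A) along the first row:
det(xI - A) = + (x - 1)·det([[x - 1]]) - (-1)·det([[0]]).

Evaluating gives χ_A(x) = x^2 - 2x + 1 = (x - 1)^2.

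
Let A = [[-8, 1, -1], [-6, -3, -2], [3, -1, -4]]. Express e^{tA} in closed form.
A has Jordan form J = [[-5, 1, 0], [0, -5, 0], [0, 0, -5]] with A = PJP^{-1}, so e^{tA} = P e^{tJ} P^{-1}.

For a Jordan block J_k(λ), e^{tJ_k(λ)} = e^{λt} · (I + tN + t^2 N^2/2! + ... + t^{k-1} N^{k-1}/(k-1)!) where N is the nilpotent superdiagonal part.

Assembling the blocks and conjugating back gives the entries of e^{tA} as shown above.

e^{tA} = [[(1 - 3*t)*e^{-5*t}, t*e^{-5*t}, -t*e^{-5*t}], [-6*t*e^{-5*t}, (2*t + 1)*e^{-5*t}, -2*t*e^{-5*t}], [3*t*e^{-5*t}, -t*e^{-5*t}, (t + 1)*e^{-5*t}]]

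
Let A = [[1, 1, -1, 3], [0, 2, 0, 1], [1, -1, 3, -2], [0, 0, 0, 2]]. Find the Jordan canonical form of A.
J = [[2, 1, 0, 0], [0, 2, 0, 0], [0, 0, 2, 1], [0, 0, 0, 2]]

The characteristic polynomial is det(xI - A) = (x - 2)^4, so the eigenvalues are 2 (algebraic multiplicity 4).

For λ = 2: rank(A - 2I) = 2, rank((A - 2I)^2) = 0. The eigenspace has dimension 4 - 2 = 2, so there are 2 Jordan blocks; the rank sequence gives block sizes [2, 2].

Assembling the blocks gives the Jordan form J above.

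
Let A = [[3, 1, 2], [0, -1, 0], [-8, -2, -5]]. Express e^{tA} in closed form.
e^{tA} = [[(4*t + 1)*e^{-t}, t*e^{-t}, 2*t*e^{-t}], [0, e^{-t}, 0], [-8*t*e^{-t}, -2*t*e^{-t}, (1 - 4*t)*e^{-t}]]

A has Jordan form J = [[-1, 1, 0], [0, -1, 0], [0, 0, -1]] with A = PJP^{-1}, so e^{tA} = P e^{tJ} P^{-1}.

For a Jordan block J_k(λ), e^{tJ_k(λ)} = e^{λt} · (I + tN + t^2 N^2/2! + ... + t^{k-1} N^{k-1}/(k-1)!) where N is the nilpotent superdiagonal part.

Assembling the blocks and conjugating back gives the entries of e^{tA} as shown above.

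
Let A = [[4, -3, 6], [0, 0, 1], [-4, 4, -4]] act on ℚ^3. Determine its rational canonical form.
R = [[0, 0, -4], [1, 0, -4], [0, 1, 0]]

The invariant factors of A (the non-unit diagonal entries of the Smith normal form of xI - A over ℚ[x]) are x^3 + 4x + 4, each dividing the next. The characteristic polynomial is their product, x^3 + 4x + 4.

The rational canonical form is the block-diagonal matrix of companion matrices C(f_i):
R = [[0, 0, -4], [1, 0, -4], [0, 1, 0]].

Note the characteristic polynomial does not split into linear factors over ℚ, so A has no Jordan form over ℚ; the rational canonical form exists over any field.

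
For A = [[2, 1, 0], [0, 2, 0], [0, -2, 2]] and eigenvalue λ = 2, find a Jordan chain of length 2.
We seek v_1 ∈ ker((A - 2I)^2) \ ker(A - 2I), then set v_{i+1} = (A - 2I) v_i.

One such chain is v_1 = [[4, 1, -8]]^T, v_2 = [[1, 0, -2]]^T. Check: (A - 2I) v_2 = [[0, 0, 0]]^T = 0.

v_1 = [[4, 1, -8]]^T, v_2 = [[1, 0, -2]]^T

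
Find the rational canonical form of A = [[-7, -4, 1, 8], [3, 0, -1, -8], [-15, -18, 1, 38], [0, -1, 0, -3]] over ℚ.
The invariant factors of A (the non-unit diagonal entries of the Smith normal form of xI - A over ℚ[x]) are x + 4, (x - 3)(x + 4)^2, each dividing the next. The characteristic polynomial is their product, (x - 3)(x + 4)^3.

The rational canonical form is the block-diagonal matrix of companion matrices C(f_i):
R = [[-4, 0, 0, 0], [0, 0, 0, 48], [0, 1, 0, 8], [0, 0, 1, -5]].

R = [[-4, 0, 0, 0], [0, 0, 0, 48], [0, 1, 0, 8], [0, 0, 1, -5]]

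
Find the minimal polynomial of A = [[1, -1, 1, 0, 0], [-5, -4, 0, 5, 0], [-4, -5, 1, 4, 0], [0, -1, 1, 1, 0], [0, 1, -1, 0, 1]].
The characteristic polynomial factors as (x - 1)^4(x + 4). The minimal polynomial is ∏(x - λ)^{k_λ} where k_λ is the size of the largest Jordan block at λ.

For λ = -4: rank(A + 4I) = 4, and the largest Jordan block has size 1 (the smallest k with rank((A + 4I)^k) = rank((A + 4I)^(k+1))).
For λ = 1: rank(A - I) = 3, and the largest Jordan block has size 3 (the smallest k with rank((A - I)^k) = rank((A - I)^(k+1))).

So m_A(x) = (x - 1)^3(x + 4).

m_A(x) = (x - 1)^3(x + 4)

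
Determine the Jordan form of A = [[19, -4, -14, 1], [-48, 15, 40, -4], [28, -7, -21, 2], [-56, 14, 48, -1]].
J = [[3, 1, 0, 0], [0, 3, 0, 0], [0, 0, 3, 1], [0, 0, 0, 3]]

The characteristic polynomial is det(xI - A) = (x - 3)^4, so the eigenvalues are 3 (algebraic multiplicity 4).

For λ = 3: rank(A - 3I) = 2, rank((A - 3I)^2) = 0. The eigenspace has dimension 4 - 2 = 2, so there are 2 Jordan blocks; the rank sequence gives block sizes [2, 2].

Assembling the blocks gives the Jordan form J above.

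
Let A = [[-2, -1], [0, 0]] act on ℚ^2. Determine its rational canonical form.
The invariant factors of A (the non-unit diagonal entries of the Smith normal form of xI - A over ℚ[x]) are x(x + 2), each dividing the next. The characteristic polynomial is their product, x(x + 2).

The rational canonical form is the block-diagonal matrix of companion matrices C(f_i):
R = [[0, 0], [1, -2]].

R = [[0, 0], [1, -2]]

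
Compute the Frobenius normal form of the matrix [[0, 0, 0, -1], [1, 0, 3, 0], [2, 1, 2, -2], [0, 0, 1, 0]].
R = [[0, 0, 0, -1], [1, 0, 0, -2], [0, 1, 0, 1], [0, 0, 1, 2]]

The invariant factors of A (the non-unit diagonal entries of the Smith normal form of xI - A over ℚ[x]) are (x^2 - x - 1)^2, each dividing the next. The characteristic polynomial is their product, (x^2 - x - 1)^2.

The rational canonical form is the block-diagonal matrix of companion matrices C(f_i):
R = [[0, 0, 0, -1], [1, 0, 0, -2], [0, 1, 0, 1], [0, 0, 1, 2]].

Note the characteristic polynomial does not split into linear factors over ℚ, so A has no Jordan form over ℚ; the rational canonical form exists over any field.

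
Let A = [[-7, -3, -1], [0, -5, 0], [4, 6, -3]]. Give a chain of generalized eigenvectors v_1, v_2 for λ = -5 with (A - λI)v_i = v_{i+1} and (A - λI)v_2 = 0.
We seek v_1 ∈ ker((A + 5I)^2) \ ker(A + 5I), then set v_{i+1} = (A + 5I) v_i.

One such chain is v_1 = [[-2, 1, 0]]^T, v_2 = [[1, 0, -2]]^T. Check: (A + 5I) v_2 = [[0, 0, 0]]^T = 0.

v_1 = [[-2, 1, 0]]^T, v_2 = [[1, 0, -2]]^T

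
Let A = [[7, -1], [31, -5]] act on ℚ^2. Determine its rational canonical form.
R = [[0, 4], [1, 2]]

The invariant factors of A (the non-unit diagonal entries of the Smith normal form of xI - A over ℚ[x]) are x^2 - 2x - 4, each dividing the next. The characteristic polynomial is their product, x^2 - 2x - 4.

The rational canonical form is the block-diagonal matrix of companion matrices C(f_i):
R = [[0, 4], [1, 2]].

Note the characteristic polynomial does not split into linear factors over ℚ, so A has no Jordan form over ℚ; the rational canonical form exists over any field.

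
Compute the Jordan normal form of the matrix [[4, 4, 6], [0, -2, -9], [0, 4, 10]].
The characteristic polynomial is det(xI - A) = (x - 4)^3, so the eigenvalues are 4 (algebraic multiplicity 3).

For λ = 4: rank(A - 4I) = 1, rank((A - 4I)^2) = 0. The eigenspace has dimension 3 - 1 = 2, so there are 2 Jordan blocks; the rank sequence gives block sizes [2, 1].

Assembling the blocks gives the Jordan form J above.

J = [[4, 1, 0], [0, 4, 0], [0, 0, 4]]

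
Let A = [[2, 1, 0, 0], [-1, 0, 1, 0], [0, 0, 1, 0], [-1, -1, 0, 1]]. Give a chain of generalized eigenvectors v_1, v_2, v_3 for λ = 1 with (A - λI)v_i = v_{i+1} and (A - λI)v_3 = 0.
v_1 = [[0, 0, 1, -1]]^T, v_2 = [[0, 1, 0, 0]]^T, v_3 = [[1, -1, 0, -1]]^T

We seek v_1 ∈ ker((A - I)^3) \ ker((A - I)^2), then set v_{i+1} = (A - I) v_i.

One such chain is v_1 = [[0, 0, 1, -1]]^T, v_2 = [[0, 1, 0, 0]]^T, v_3 = [[1, -1, 0, -1]]^T. Check: (A - I) v_3 = [[0, 0, 0, 0]]^T = 0.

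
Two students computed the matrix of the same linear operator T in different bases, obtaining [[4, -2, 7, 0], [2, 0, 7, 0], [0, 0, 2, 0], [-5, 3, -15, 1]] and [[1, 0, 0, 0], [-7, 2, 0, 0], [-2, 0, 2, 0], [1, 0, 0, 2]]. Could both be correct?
No.

Both have characteristic polynomial (x - 2)^3(x - 1), but the minimal polynomial of A is (x - 2)^2(x - 1) while the minimal polynomial of B is (x - 2)(x - 1). The minimal polynomial is a similarity invariant, so A and B are not similar.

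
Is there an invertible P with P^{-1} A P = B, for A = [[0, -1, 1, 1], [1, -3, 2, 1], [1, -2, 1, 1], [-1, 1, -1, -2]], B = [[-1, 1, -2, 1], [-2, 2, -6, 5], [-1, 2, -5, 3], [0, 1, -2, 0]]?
Yes.

Two matrices over a field are similar if and only if they have the same invariant factors.

Both A and B have characteristic polynomial (x + 1)^4 and minimal polynomial (x + 1)^2. Computing further, both have invariant factors (x + 1)^2, (x + 1)^2. Hence A and B are similar.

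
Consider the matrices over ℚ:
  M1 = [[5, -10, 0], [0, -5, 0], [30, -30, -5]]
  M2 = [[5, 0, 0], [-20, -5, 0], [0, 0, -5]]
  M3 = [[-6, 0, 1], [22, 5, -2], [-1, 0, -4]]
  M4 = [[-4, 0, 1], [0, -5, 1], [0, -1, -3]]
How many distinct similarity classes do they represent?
Characteristic polynomials: χ_{M1} = (x - 5)(x + 5)^2, χ_{M2} = (x - 5)(x + 5)^2, χ_{M3} = (x - 5)(x + 5)^2, χ_{M4} = (x + 4)^3.

{M1, M2}: invariant factors x + 5, (x - 5)(x + 5).

{M3}: invariant factors (x - 5)(x + 5)^2.

{M4}: invariant factors (x + 4)^3.

Matrices are similar if and only if their invariant-factor lists agree; the partition into similarity classes is {M1, M2}, {M3}, {M4}.

3 classes: {M1, M2}, {M3}, {M4}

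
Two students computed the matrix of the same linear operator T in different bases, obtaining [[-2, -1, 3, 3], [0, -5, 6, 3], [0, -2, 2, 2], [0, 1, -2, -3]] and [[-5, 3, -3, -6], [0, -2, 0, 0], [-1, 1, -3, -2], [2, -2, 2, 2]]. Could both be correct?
Both have characteristic polynomial (x + 2)^4 and minimal polynomial (x + 2)^2. But rank(A + 2I) = 2 for A while rank(B + 2I) = 1 for B, so the number of Jordan blocks at λ = -2 differs. A and B are not similar.

No.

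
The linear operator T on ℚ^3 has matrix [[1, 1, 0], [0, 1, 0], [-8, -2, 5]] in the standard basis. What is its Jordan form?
J = [[1, 1, 0], [0, 1, 0], [0, 0, 5]]

The characteristic polynomial is det(xI - A) = (x - 5)(x - 1)^2, so the eigenvalues are 1 (algebraic multiplicity 2), 5 (algebraic multiplicity 1).

For λ = 1: rank(A - I) = 2, rank((A - I)^2) = 1. The eigenspace has dimension 3 - 2 = 1, so there is 1 Jordan block; the rank sequence gives block sizes [2].

For λ = 5: algebraic multiplicity 1 gives one 1×1 block.

Assembling the blocks gives the Jordan form J above.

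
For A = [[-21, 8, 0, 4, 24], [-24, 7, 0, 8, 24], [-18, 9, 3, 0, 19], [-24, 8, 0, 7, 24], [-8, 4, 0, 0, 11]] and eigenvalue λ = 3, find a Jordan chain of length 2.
We seek v_1 ∈ ker((A - 3I)^2) \ ker(A - 3I), then set v_{i+1} = (A - 3I) v_i.

One such chain is v_1 = [[2, 2, 2, 2, 1]]^T, v_2 = [[0, 0, 1, 0, 0]]^T. Check: (A - 3I) v_2 = [[0, 0, 0, 0, 0]]^T = 0.

v_1 = [[2, 2, 2, 2, 1]]^T, v_2 = [[0, 0, 1, 0, 0]]^T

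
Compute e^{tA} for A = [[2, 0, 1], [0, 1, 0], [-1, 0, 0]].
e^{tA} = [[(t + 1)*e^{t}, 0, t*e^{t}], [0, e^{t}, 0], [-t*e^{t}, 0, (1 - t)*e^{t}]]

A has Jordan form J = [[1, 1, 0], [0, 1, 0], [0, 0, 1]] with A = PJP^{-1}, so e^{tA} = P e^{tJ} P^{-1}.

For a Jordan block J_k(λ), e^{tJ_k(λ)} = e^{λt} · (I + tN + t^2 N^2/2! + ... + t^{k-1} N^{k-1}/(k-1)!) where N is the nilpotent superdiagonal part.

Assembling the blocks and conjugating back gives the entries of e^{tA} as shown above.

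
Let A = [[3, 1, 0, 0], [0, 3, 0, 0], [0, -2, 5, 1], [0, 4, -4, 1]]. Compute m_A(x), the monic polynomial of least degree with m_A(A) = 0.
The characteristic polynomial factors as (x - 3)^4. The minimal polynomial is ∏(x - λ)^{k_λ} where k_λ is the size of the largest Jordan block at λ.

For λ = 3: rank(A - 3I) = 2, and the largest Jordan block has size 2 (the smallest k with rank((A - 3I)^k) = rank((A - 3I)^(k+1))).

So m_A(x) = (x - 3)^2.

m_A(x) = (x - 3)^2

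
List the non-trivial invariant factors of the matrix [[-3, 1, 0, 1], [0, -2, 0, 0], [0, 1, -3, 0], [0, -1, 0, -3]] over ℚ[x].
The Jordan structure of A has elementary divisors (x + 3)^2, (x + 3), (x + 2). Arranging the block sizes at each eigenvalue in decreasing order and taking row products gives the invariant factors.

Invariant factors (smallest first, each dividing the next): x + 3, (x + 2)(x + 3)^2.

Check: the last factor (x + 2)(x + 3)^2 is the minimal polynomial, and the product (x + 2)(x + 3)^3 is the characteristic polynomial.

x + 3, (x + 2)(x + 3)^2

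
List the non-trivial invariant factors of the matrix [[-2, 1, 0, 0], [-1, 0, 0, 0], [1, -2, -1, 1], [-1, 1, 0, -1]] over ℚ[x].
(x + 1)^2, (x + 1)^2

The Jordan structure of A has elementary divisors (x + 1)^2, (x + 1)^2. Arranging the block sizes at each eigenvalue in decreasing order and taking row products gives the invariant factors.

Invariant factors (smallest first, each dividing the next): (x + 1)^2, (x + 1)^2.

Check: the last factor (x + 1)^2 is the minimal polynomial, and the product (x + 1)^4 is the characteristic polynomial.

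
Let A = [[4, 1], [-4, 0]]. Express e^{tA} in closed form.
e^{tA} = [[(2*t + 1)*e^{2*t}, t*e^{2*t}], [-4*t*e^{2*t}, (1 - 2*t)*e^{2*t}]]

A has Jordan form J = [[2, 1], [0, 2]] with A = PJP^{-1}, so e^{tA} = P e^{tJ} P^{-1}.

For a Jordan block J_k(λ), e^{tJ_k(λ)} = e^{λt} · (I + tN + t^2 N^2/2! + ... + t^{k-1} N^{k-1}/(k-1)!) where N is the nilpotent superdiagonal part.

Assembling the blocks and conjugating back gives the entries of e^{tA} as shown above.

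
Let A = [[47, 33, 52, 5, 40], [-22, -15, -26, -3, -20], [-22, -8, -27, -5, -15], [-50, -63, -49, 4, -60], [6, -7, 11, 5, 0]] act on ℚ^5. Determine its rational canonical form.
The invariant factors of A (the non-unit diagonal entries of the Smith normal form of xI - A over ℚ[x]) are (x - 5)^2(x - 1)(x + 1)^2, each dividing the next. The characteristic polynomial is their product, (x - 5)^2(x - 1)(x + 1)^2.

The rational canonical form is the block-diagonal matrix of companion matrices C(f_i):
R = [[0, 0, 0, 0, 25], [1, 0, 0, 0, 15], [0, 1, 0, 0, -34], [0, 0, 1, 0, -14], [0, 0, 0, 1, 9]].

R = [[0, 0, 0, 0, 25], [1, 0, 0, 0, 15], [0, 1, 0, 0, -34], [0, 0, 1, 0, -14], [0, 0, 0, 1, 9]]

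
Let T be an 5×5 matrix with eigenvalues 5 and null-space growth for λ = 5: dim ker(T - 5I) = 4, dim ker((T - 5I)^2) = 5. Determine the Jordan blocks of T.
Jordan blocks: (5, 2), (5, 1), (5, 1), (5, 1)

λ = 5: successive nullity increments [4, 1] count blocks of size ≥ k; block sizes are [2, 1, 1, 1].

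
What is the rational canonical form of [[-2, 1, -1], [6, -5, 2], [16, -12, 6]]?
R = [[0, 0, 0], [1, 0, -2], [0, 1, -1]]

The invariant factors of A (the non-unit diagonal entries of the Smith normal form of xI - A over ℚ[x]) are x(x^2 + x + 2), each dividing the next. The characteristic polynomial is their product, x(x^2 + x + 2).

The rational canonical form is the block-diagonal matrix of companion matrices C(f_i):
R = [[0, 0, 0], [1, 0, -2], [0, 1, -1]].

Note the characteristic polynomial does not split into linear factors over ℚ, so A has no Jordan form over ℚ; the rational canonical form exists over any field.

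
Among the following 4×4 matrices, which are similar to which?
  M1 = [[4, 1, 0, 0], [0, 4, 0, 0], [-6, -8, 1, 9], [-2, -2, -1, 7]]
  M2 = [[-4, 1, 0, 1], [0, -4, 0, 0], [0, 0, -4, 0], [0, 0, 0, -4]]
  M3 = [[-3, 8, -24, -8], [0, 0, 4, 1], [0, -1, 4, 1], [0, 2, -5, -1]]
3 classes: {M1}, {M2}, {M3}

Characteristic polynomials: χ_{M1} = (x - 4)^4, χ_{M2} = (x + 4)^4, χ_{M3} = (x - 1)^3(x + 3).

{M1}: invariant factors (x - 4)^2, (x - 4)^2.

{M2}: invariant factors x + 4, x + 4, (x + 4)^2.

{M3}: invariant factors (x - 1)^3(x + 3).

Matrices are similar if and only if their invariant-factor lists agree; the partition into similarity classes is {M1}, {M2}, {M3}.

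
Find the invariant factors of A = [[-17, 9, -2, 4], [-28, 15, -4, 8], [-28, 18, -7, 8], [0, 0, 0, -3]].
The Jordan structure of A has elementary divisors (x + 3)^2, (x + 3), (x + 3). Arranging the block sizes at each eigenvalue in decreasing order and taking row products gives the invariant factors.

Invariant factors (smallest first, each dividing the next): x + 3, x + 3, (x + 3)^2.

Check: the last factor (x + 3)^2 is the minimal polynomial, and the product (x + 3)^4 is the characteristic polynomial.

x + 3, x + 3, (x + 3)^2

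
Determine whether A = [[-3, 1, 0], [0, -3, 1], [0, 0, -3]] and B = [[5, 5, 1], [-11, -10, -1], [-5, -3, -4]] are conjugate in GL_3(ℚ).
Yes.

Two matrices over a field are similar if and only if they have the same invariant factors.

Both A and B have characteristic polynomial (x + 3)^3 and minimal polynomial (x + 3)^3. Computing further, both have invariant factors (x + 3)^3. Hence A and B are similar.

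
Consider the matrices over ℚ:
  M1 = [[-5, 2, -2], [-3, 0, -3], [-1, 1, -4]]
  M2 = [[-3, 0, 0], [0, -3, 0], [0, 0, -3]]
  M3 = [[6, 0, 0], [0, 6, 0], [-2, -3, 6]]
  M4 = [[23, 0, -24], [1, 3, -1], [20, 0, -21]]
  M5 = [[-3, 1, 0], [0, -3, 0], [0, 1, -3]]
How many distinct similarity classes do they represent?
4 classes: {M1, M5}, {M2}, {M3}, {M4}

Characteristic polynomials: χ_{M1} = (x + 3)^3, χ_{M2} = (x + 3)^3, χ_{M3} = (x - 6)^3, χ_{M4} = (x - 3)^2(x + 1), χ_{M5} = (x + 3)^3.

{M1, M5}: invariant factors x + 3, (x + 3)^2.

{M2}: invariant factors x + 3, x + 3, x + 3.

{M3}: invariant factors x - 6, (x - 6)^2.

{M4}: invariant factors (x - 3)^2(x + 1).

Matrices are similar if and only if their invariant-factor lists agree; the partition into similarity classes is {M1, M5}, {M2}, {M3}, {M4}.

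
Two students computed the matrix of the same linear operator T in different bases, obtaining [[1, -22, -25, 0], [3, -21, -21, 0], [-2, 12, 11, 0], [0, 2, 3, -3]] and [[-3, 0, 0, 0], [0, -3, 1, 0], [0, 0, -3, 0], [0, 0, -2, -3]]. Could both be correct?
Both have characteristic polynomial (x + 3)^4, but the minimal polynomial of A is (x + 3)^3 while the minimal polynomial of B is (x + 3)^2. The minimal polynomial is a similarity invariant, so A and B are not similar.

No.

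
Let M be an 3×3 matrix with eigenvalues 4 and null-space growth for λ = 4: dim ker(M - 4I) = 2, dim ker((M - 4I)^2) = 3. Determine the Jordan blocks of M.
λ = 4: successive nullity increments [2, 1] count blocks of size ≥ k; block sizes are [2, 1].

Jordan blocks: (4, 2), (4, 1)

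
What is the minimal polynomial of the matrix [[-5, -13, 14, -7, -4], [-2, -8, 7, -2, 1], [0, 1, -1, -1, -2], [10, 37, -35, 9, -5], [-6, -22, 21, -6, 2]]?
m_A(x) = x^2(x + 1)^2

The characteristic polynomial factors as x^2(x + 1)^3. The minimal polynomial is ∏(x - λ)^{k_λ} where k_λ is the size of the largest Jordan block at λ.

For λ = -1: rank(A + I) = 3, and the largest Jordan block has size 2 (the smallest k with rank((A + I)^k) = rank((A + I)^(k+1))).
For λ = 0: rank(A) = 4, and the largest Jordan block has size 2 (the smallest k with rank(A^k) = rank(A^(k+1))).

So m_A(x) = x^2(x + 1)^2.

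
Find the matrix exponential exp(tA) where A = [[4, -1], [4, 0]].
e^{tA} = [[(2*t + 1)*e^{2*t}, -t*e^{2*t}], [4*t*e^{2*t}, (1 - 2*t)*e^{2*t}]]

A has Jordan form J = [[2, 1], [0, 2]] with A = PJP^{-1}, so e^{tA} = P e^{tJ} P^{-1}.

For a Jordan block J_k(λ), e^{tJ_k(λ)} = e^{λt} · (I + tN + t^2 N^2/2! + ... + t^{k-1} N^{k-1}/(k-1)!) where N is the nilpotent superdiagonal part.

Assembling the blocks and conjugating back gives the entries of e^{tA} as shown above.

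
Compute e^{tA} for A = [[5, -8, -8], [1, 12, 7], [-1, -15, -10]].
e^{tA} = [[e^{5*t}, (1 - e^{8*t})*e^{-3*t}, (1 - e^{8*t})*e^{-3*t}], [t*e^{5*t}, ((2 - t)*e^{8*t} - 1)*e^{-3*t}, ((1 - t)*e^{8*t} - 1)*e^{-3*t}], [-t*e^{5*t}, ((t - 2)*e^{8*t} + 2)*e^{-3*t}, ((t - 1)*e^{8*t} + 2)*e^{-3*t}]]

A has Jordan form J = [[-3, 0, 0], [0, 5, 1], [0, 0, 5]] with A = PJP^{-1}, so e^{tA} = P e^{tJ} P^{-1}.

For a Jordan block J_k(λ), e^{tJ_k(λ)} = e^{λt} · (I + tN + t^2 N^2/2! + ... + t^{k-1} N^{k-1}/(k-1)!) where N is the nilpotent superdiagonal part.

Assembling the blocks and conjugating back gives the entries of e^{tA} as shown above.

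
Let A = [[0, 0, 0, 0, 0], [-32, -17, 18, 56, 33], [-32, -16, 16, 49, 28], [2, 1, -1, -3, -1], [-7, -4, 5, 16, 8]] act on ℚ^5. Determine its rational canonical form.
The invariant factors of A (the non-unit diagonal entries of the Smith normal form of xI - A over ℚ[x]) are x^3(x - 6)(x + 2), each dividing the next. The characteristic polynomial is their product, x^3(x - 6)(x + 2).

The rational canonical form is the block-diagonal matrix of companion matrices C(f_i):
R = [[0, 0, 0, 0, 0], [1, 0, 0, 0, 0], [0, 1, 0, 0, 0], [0, 0, 1, 0, 12], [0, 0, 0, 1, 4]].

R = [[0, 0, 0, 0, 0], [1, 0, 0, 0, 0], [0, 1, 0, 0, 0], [0, 0, 1, 0, 12], [0, 0, 0, 1, 4]]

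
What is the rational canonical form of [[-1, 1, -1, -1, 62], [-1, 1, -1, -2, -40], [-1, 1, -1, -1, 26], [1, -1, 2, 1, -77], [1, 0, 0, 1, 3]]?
R = [[0, 0, 0, 0, 36], [1, 0, 0, 0, -48], [0, 1, 0, 0, 25], [0, 0, 1, 0, -15], [0, 0, 0, 1, 3]]

The invariant factors of A (the non-unit diagonal entries of the Smith normal form of xI - A over ℚ[x]) are (x - 1)(x^2 - x + 6)^2, each dividing the next. The characteristic polynomial is their product, (x - 1)(x^2 - x + 6)^2.

The rational canonical form is the block-diagonal matrix of companion matrices C(f_i):
R = [[0, 0, 0, 0, 36], [1, 0, 0, 0, -48], [0, 1, 0, 0, 25], [0, 0, 1, 0, -15], [0, 0, 0, 1, 3]].

Note the characteristic polynomial does not split into linear factors over ℚ, so A has no Jordan form over ℚ; the rational canonical form exists over any field.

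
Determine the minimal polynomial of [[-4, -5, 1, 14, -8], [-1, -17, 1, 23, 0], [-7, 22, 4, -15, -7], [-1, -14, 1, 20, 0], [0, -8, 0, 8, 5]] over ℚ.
m_A(x) = (x - 5)^2(x - 4)(x + 3)^2

The characteristic polynomial factors as (x - 5)^2(x - 4)(x + 3)^2. The minimal polynomial is ∏(x - λ)^{k_λ} where k_λ is the size of the largest Jordan block at λ.

For λ = -3: rank(A + 3I) = 4, and the largest Jordan block has size 2 (the smallest k with rank((A + 3I)^k) = rank((A + 3I)^(k+1))).
For λ = 4: rank(A - 4I) = 4, and the largest Jordan block has size 1 (the smallest k with rank((A - 4I)^k) = rank((A - 4I)^(k+1))).
For λ = 5: rank(A - 5I) = 4, and the largest Jordan block has size 2 (the smallest k with rank((A - 5I)^k) = rank((A - 5I)^(k+1))).

So m_A(x) = (x - 5)^2(x - 4)(x + 3)^2.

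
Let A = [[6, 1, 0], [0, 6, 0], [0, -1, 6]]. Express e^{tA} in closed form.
e^{tA} = [[e^{6*t}, t*e^{6*t}, 0], [0, e^{6*t}, 0], [0, -t*e^{6*t}, e^{6*t}]]

A has Jordan form J = [[6, 1, 0], [0, 6, 0], [0, 0, 6]] with A = PJP^{-1}, so e^{tA} = P e^{tJ} P^{-1}.

For a Jordan block J_k(λ), e^{tJ_k(λ)} = e^{λt} · (I + tN + t^2 N^2/2! + ... + t^{k-1} N^{k-1}/(k-1)!) where N is the nilpotent superdiagonal part.

Assembling the blocks and conjugating back gives the entries of e^{tA} as shown above.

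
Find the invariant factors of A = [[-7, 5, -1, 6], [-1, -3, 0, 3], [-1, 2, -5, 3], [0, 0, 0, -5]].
The Jordan structure of A has elementary divisors (x + 5)^3, (x + 5). Arranging the block sizes at each eigenvalue in decreasing order and taking row products gives the invariant factors.

Invariant factors (smallest first, each dividing the next): x + 5, (x + 5)^3.

Check: the last factor (x + 5)^3 is the minimal polynomial, and the product (x + 5)^4 is the characteristic polynomial.

x + 5, (x + 5)^3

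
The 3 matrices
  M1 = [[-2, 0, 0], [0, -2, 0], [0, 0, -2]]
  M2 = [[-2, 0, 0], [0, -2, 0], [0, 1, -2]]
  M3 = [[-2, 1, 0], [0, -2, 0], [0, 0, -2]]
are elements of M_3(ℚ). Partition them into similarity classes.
2 classes: {M1}, {M2, M3}

Characteristic polynomials: χ_{M1} = (x + 2)^3, χ_{M2} = (x + 2)^3, χ_{M3} = (x + 2)^3.

{M1}: invariant factors x + 2, x + 2, x + 2.

{M2, M3}: invariant factors x + 2, (x + 2)^2.

Matrices are similar if and only if their invariant-factor lists agree; the partition into similarity classes is {M1}, {M2, M3}.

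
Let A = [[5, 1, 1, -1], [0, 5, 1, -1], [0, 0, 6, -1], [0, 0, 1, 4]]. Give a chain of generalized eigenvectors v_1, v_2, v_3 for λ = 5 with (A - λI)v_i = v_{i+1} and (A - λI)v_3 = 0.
We seek v_1 ∈ ker((A - 5I)^3) \ ker((A - 5I)^2), then set v_{i+1} = (A - 5I) v_i.

One such chain is v_1 = [[0, 0, -1, -2]]^T, v_2 = [[1, 1, 1, 1]]^T, v_3 = [[1, 0, 0, 0]]^T. Check: (A - 5I) v_3 = [[0, 0, 0, 0]]^T = 0.

v_1 = [[0, 0, -1, -2]]^T, v_2 = [[1, 1, 1, 1]]^T, v_3 = [[1, 0, 0, 0]]^T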